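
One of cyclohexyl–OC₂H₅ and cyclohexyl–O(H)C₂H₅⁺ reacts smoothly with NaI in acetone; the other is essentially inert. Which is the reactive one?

cyclohexyl–O(H)C₂H₅⁺

From cyclohexyl–OC₂H₅ the departing group would be CH₃CH₂O⁻ (pKₐ(CH₃CH₂OH) ≈ 16). Strong base; alkoxides do not leave unassisted.
From cyclohexyl–O(H)C₂H₅⁺ the leaving group is R'OH (pKₐ(R'OH₂⁺) ≈ -2.4). Neutral; leaves from a protonated ether (an oxonium ion, R–O(H)R'⁺).
(In practice cyclohexyl–O(H)C₂H₅⁺ is made from cyclohexyl–OC₂H₅ by protonation with concentrated HBr, allowing neutral ethanol, rather than ethoxide, to depart.)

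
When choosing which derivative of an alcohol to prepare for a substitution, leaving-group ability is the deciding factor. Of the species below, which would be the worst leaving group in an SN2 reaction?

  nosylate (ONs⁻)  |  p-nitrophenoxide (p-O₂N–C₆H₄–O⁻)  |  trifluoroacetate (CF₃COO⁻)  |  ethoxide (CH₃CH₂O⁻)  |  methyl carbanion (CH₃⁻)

methyl carbanion (CH₃⁻)

Leaving-group ability tracks the stability of the departed species; conjugate-acid pKₐ is the usual yardstick (lower pKₐ → better LG).
nosylate (ONs⁻): pKₐ(p-O₂NC₆H₄SO₃H) ≈ -3.5
trifluoroacetate (CF₃COO⁻): pKₐ(CF₃COOH) ≈ 0.2
p-nitrophenoxide (p-O₂N–C₆H₄–O⁻): pKₐ(p-nitrophenol) ≈ 7.2
ethoxide (CH₃CH₂O⁻): pKₐ(CH₃CH₂OH) ≈ 16
methyl carbanion (CH₃⁻): pKₐ(CH₄) ≈ 48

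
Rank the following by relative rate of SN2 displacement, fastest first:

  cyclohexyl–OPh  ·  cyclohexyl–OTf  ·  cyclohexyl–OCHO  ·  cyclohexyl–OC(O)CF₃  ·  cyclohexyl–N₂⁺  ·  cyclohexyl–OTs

The skeletons are identical, so relative rate is governed entirely by leaving-group ability.
A good leaving group is a weak base: the lower the pKₐ of its conjugate acid, the more readily it departs.
cyclohexyl–N₂⁺ loses N₂: no meaningful conjugate acid; N₂ departs as an exceptionally stable neutral molecule
cyclohexyl–OTf loses OTf⁻: pKₐ(CF₃SO₃H (triflic acid)) ≈ -14
cyclohexyl–OTs loses OTs⁻: pKₐ(p-CH₃C₆H₄SO₃H (TsOH)) ≈ -2.8
cyclohexyl–OC(O)CF₃ loses CF₃COO⁻: pKₐ(CF₃COOH) ≈ 0.2
cyclohexyl–OCHO loses HCOO⁻: pKₐ(HCOOH) ≈ 3.8
cyclohexyl–OPh loses PhO⁻: pKₐ(C₆H₅OH (phenol)) ≈ 10

cyclohexyl–N₂⁺ > cyclohexyl–OTf > cyclohexyl–OTs > cyclohexyl–OC(O)CF₃ > cyclohexyl–OCHO > cyclohexyl–OPh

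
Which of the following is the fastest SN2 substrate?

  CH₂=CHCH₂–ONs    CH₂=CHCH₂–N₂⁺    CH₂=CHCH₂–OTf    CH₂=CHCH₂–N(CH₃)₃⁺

Same R in every case — rank the leaving groups.
The more stable X⁻ (or X) is on its own — i.e. the weaker a base it is — the better a leaving group it makes.
CH₂=CHCH₂–N₂⁺ loses N₂: no meaningful conjugate acid; N₂ departs as an exceptionally stable neutral molecule
CH₂=CHCH₂–OTf loses OTf⁻: pKₐ(CF₃SO₃H (triflic acid)) ≈ -14
CH₂=CHCH₂–ONs loses ONs⁻: pKₐ(p-O₂NC₆H₄SO₃H) ≈ -3.5
CH₂=CHCH₂–N(CH₃)₃⁺ loses NR'₃: pKₐ(R'₃NH⁺) ≈ 10.7

CH₂=CHCH₂–N₂⁺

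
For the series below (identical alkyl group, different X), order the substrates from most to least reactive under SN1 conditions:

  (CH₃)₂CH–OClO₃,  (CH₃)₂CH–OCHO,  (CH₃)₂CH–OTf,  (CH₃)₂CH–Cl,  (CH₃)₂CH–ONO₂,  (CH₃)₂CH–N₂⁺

(CH₃)₂CH–N₂⁺ > (CH₃)₂CH–OTf > (CH₃)₂CH–OClO₃ > (CH₃)₂CH–Cl > (CH₃)₂CH–ONO₂ > (CH₃)₂CH–OCHO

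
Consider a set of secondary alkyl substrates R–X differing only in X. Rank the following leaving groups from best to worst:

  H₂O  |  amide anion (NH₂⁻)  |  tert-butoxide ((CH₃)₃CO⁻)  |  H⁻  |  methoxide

A good leaving group is a weak base: the lower the pKₐ of its conjugate acid, the more readily it departs.
H₂O: pKₐ(H₃O⁺) ≈ -1.7
methoxide: pKₐ(CH₃OH) ≈ 15.5
tert-butoxide ((CH₃)₃CO⁻): pKₐ(t-BuOH) ≈ 18
H⁻: pKₐ(H₂) ≈ 36
amide anion (NH₂⁻): pKₐ(NH₃) ≈ 38

H₂O > methoxide > tert-butoxide ((CH₃)₃CO⁻) > H⁻ > amide anion (NH₂⁻)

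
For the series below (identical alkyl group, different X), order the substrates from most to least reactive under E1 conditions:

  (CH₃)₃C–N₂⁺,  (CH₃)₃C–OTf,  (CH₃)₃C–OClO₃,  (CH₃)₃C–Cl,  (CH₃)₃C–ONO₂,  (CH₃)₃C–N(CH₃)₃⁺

(CH₃)₃C–N₂⁺ > (CH₃)₃C–OTf > (CH₃)₃C–OClO₃ > (CH₃)₃C–Cl > (CH₃)₃C–ONO₂ > (CH₃)₃C–N(CH₃)₃⁺

Identical carbon frameworks mean the comparison reduces to leaving-group quality.
A good leaving group is a weak base: the lower the pKₐ of its conjugate acid, the more readily it departs.
(CH₃)₃C–N₂⁺ loses N₂: no meaningful conjugate acid; N₂ departs as an exceptionally stable neutral molecule
(CH₃)₃C–OTf loses OTf⁻: pKₐ(CF₃SO₃H (triflic acid)) ≈ -14
(CH₃)₃C–OClO₃ loses ClO₄⁻: pKₐ(HClO₄) ≈ -10
(CH₃)₃C–Cl loses Cl⁻: pKₐ(HCl) ≈ -7
(CH₃)₃C–ONO₂ loses NO₃⁻: pKₐ(HNO₃) ≈ -1.3
(CH₃)₃C–N(CH₃)₃⁺ loses NR'₃: pKₐ(R'₃NH⁺) ≈ 10.7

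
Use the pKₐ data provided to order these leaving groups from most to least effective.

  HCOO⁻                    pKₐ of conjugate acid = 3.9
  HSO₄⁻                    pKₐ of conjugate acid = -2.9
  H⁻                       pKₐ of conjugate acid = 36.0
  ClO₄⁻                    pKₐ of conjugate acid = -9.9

ClO₄⁻ > HSO₄⁻ > HCOO⁻ > H⁻

Lower conjugate-acid pKₐ ⇒ weaker base ⇒ better leaving group.
Sorting by the given values: ClO₄⁻ (-9.9), HSO₄⁻ (-2.9), HCOO⁻ (3.9), H⁻ (36.0).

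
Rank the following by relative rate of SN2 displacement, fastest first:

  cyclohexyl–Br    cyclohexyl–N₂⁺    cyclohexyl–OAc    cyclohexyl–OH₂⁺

Same R in every case — rank the leaving groups.
Leaving-group ability tracks the stability of the departed species; conjugate-acid pKₐ is the usual yardstick (lower pKₐ → better LG).
cyclohexyl–N₂⁺ loses N₂: no meaningful conjugate acid; N₂ departs as an exceptionally stable neutral molecule
cyclohexyl–Br loses Br⁻: pKₐ(HBr) ≈ -9
cyclohexyl–OH₂⁺ loses H₂O: pKₐ(H₃O⁺) ≈ -1.7
cyclohexyl–OAc loses AcO⁻: pKₐ(CH₃COOH) ≈ 4.8

cyclohexyl–N₂⁺ > cyclohexyl–Br > cyclohexyl–OH₂⁺ > cyclohexyl–OAc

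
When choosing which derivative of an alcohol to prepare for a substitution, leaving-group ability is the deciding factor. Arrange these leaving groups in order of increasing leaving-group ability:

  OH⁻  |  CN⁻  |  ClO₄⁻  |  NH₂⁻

NH₂⁻ < OH⁻ < CN⁻ < ClO₄⁻

Leaving-group ability tracks the stability of the departed species; conjugate-acid pKₐ is the usual yardstick (lower pKₐ → better LG).
ClO₄⁻: pKₐ(HClO₄) ≈ -10
CN⁻: pKₐ(HCN) ≈ 9.2
OH⁻: pKₐ(H₂O) ≈ 15.7
NH₂⁻: pKₐ(NH₃) ≈ 38
The question asks for worst first, so the sequence is read in increasing leaving-group ability.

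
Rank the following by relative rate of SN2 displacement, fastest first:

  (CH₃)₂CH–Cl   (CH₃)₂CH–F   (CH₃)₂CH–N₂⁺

Identical carbon frameworks mean the comparison reduces to leaving-group quality.
A good leaving group is a weak base: the lower the pKₐ of its conjugate acid, the more readily it departs.
(CH₃)₂CH–N₂⁺ loses N₂: no meaningful conjugate acid; N₂ departs as an exceptionally stable neutral molecule
(CH₃)₂CH–Cl loses Cl⁻: pKₐ(HCl) ≈ -7
(CH₃)₂CH–F loses F⁻: pKₐ(HF) ≈ 3.2

(CH₃)₂CH–N₂⁺ > (CH₃)₂CH–Cl > (CH₃)₂CH–F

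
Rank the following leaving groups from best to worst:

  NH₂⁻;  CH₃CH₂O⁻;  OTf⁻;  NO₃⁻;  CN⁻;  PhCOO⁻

OTf⁻ > NO₃⁻ > PhCOO⁻ > CN⁻ > CH₃CH₂O⁻ > NH₂⁻

The more stable X⁻ (or X) is on its own — i.e. the weaker a base it is — the better a leaving group it makes.
OTf⁻: pKₐ(CF₃SO₃H (triflic acid)) ≈ -14
NO₃⁻: pKₐ(HNO₃) ≈ -1.3 — resonance-delocalised over three oxygens
PhCOO⁻: pKₐ(C₆H₅COOH) ≈ 4.2
CN⁻: pKₐ(HCN) ≈ 9.2 — sp carbon stabilises the charge somewhat, but still a poor LG
CH₃CH₂O⁻: pKₐ(CH₃CH₂OH) ≈ 16 — strong base; alkoxides do not leave unassisted
NH₂⁻: pKₐ(NH₃) ≈ 38 — extremely strong base; never a leaving group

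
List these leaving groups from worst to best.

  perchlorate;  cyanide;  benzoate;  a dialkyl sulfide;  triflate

Rank by basicity of the departing species: weakest base leaves most easily.
triflate: pKₐ(CF₃SO₃H (triflic acid)) ≈ -14
perchlorate: pKₐ(HClO₄) ≈ -10 — extremely weak base; rarely used for safety reasons
a dialkyl sulfide: pKₐ(R'₂SH⁺) ≈ -7 — neutral; leaves from a sulfonium salt (R–SR'₂⁺)
benzoate: pKₐ(C₆H₅COOH) ≈ 4.2
cyanide: pKₐ(HCN) ≈ 9.2
Listed from poorest to best leaving group as asked.

cyanide < benzoate < a dialkyl sulfide < perchlorate < triflate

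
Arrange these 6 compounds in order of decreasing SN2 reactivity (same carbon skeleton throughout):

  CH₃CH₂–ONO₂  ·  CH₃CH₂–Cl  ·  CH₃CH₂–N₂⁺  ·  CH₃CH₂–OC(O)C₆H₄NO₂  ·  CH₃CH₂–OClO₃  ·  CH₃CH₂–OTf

The skeletons are identical, so relative rate is governed entirely by leaving-group ability.
Rank by basicity of the departing species: weakest base leaves most easily.
CH₃CH₂–N₂⁺ loses N₂: no meaningful conjugate acid; N₂ departs as an exceptionally stable neutral molecule
CH₃CH₂–OTf loses OTf⁻: pKₐ(CF₃SO₃H (triflic acid)) ≈ -14
CH₃CH₂–OClO₃ loses ClO₄⁻: pKₐ(HClO₄) ≈ -10
CH₃CH₂–Cl loses Cl⁻: pKₐ(HCl) ≈ -7
CH₃CH₂–ONO₂ loses NO₃⁻: pKₐ(HNO₃) ≈ -1.3
CH₃CH₂–OC(O)C₆H₄NO₂ loses p-O₂N–C₆H₄–COO⁻: pKₐ(p-nitrobenzoic acid) ≈ 3.4

CH₃CH₂–N₂⁺ > CH₃CH₂–OTf > CH₃CH₂–OClO₃ > CH₃CH₂–Cl > CH₃CH₂–ONO₂ > CH₃CH₂–OC(O)C₆H₄NO₂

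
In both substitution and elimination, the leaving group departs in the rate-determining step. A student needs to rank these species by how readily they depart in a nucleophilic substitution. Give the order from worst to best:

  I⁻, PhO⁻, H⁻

H⁻ < PhO⁻ < I⁻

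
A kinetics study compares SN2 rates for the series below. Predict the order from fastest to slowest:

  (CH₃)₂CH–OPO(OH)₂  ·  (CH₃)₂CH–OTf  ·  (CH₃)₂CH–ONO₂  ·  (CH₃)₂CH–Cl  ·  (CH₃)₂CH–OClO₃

The skeletons are identical, so relative rate is governed entirely by leaving-group ability.
A good leaving group is a weak base: the lower the pKₐ of its conjugate acid, the more readily it departs.
(CH₃)₂CH–OTf loses OTf⁻: pKₐ(CF₃SO₃H (triflic acid)) ≈ -14
(CH₃)₂CH–OClO₃ loses ClO₄⁻: pKₐ(HClO₄) ≈ -10
(CH₃)₂CH–Cl loses Cl⁻: pKₐ(HCl) ≈ -7
(CH₃)₂CH–ONO₂ loses NO₃⁻: pKₐ(HNO₃) ≈ -1.3
(CH₃)₂CH–OPO(OH)₂ loses H₂PO₄⁻: pKₐ(H₃PO₄) ≈ 2.1

(CH₃)₂CH–OTf > (CH₃)₂CH–OClO₃ > (CH₃)₂CH–Cl > (CH₃)₂CH–ONO₂ > (CH₃)₂CH–OPO(OH)₂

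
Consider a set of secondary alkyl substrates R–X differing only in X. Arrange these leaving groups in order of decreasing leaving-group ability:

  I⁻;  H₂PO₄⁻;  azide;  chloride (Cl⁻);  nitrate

I⁻ > chloride (Cl⁻) > nitrate > H₂PO₄⁻ > azide

The more stable X⁻ (or X) is on its own — i.e. the weaker a base it is — the better a leaving group it makes.
I⁻: pKₐ(HI) ≈ -10 — large, highly polarisable; very weak base
chloride (Cl⁻): pKₐ(HCl) ≈ -7 — moderately weak base
nitrate: pKₐ(HNO₃) ≈ -1.3
H₂PO₄⁻: pKₐ(H₃PO₄) ≈ 2.1
azide: pKₐ(HN₃) ≈ 4.7 — linear, resonance-stabilised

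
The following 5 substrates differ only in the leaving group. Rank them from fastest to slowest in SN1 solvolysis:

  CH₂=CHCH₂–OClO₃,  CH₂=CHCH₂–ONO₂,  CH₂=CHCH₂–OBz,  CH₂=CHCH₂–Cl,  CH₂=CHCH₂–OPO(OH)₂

CH₂=CHCH₂–OClO₃ > CH₂=CHCH₂–Cl > CH₂=CHCH₂–ONO₂ > CH₂=CHCH₂–OPO(OH)₂ > CH₂=CHCH₂–OBz

The skeletons are identical, so relative rate is governed entirely by leaving-group ability.
The more stable X⁻ (or X) is on its own — i.e. the weaker a base it is — the better a leaving group it makes.
CH₂=CHCH₂–OClO₃ loses ClO₄⁻: pKₐ(HClO₄) ≈ -10
CH₂=CHCH₂–Cl loses Cl⁻: pKₐ(HCl) ≈ -7
CH₂=CHCH₂–ONO₂ loses NO₃⁻: pKₐ(HNO₃) ≈ -1.3
CH₂=CHCH₂–OPO(OH)₂ loses H₂PO₄⁻: pKₐ(H₃PO₄) ≈ 2.1
CH₂=CHCH₂–OBz loses PhCOO⁻: pKₐ(C₆H₅COOH) ≈ 4.2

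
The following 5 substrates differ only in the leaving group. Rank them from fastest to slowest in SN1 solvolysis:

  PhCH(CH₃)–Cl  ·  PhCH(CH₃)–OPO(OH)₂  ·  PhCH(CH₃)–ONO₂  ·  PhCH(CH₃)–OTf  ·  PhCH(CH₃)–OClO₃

PhCH(CH₃)–OTf > PhCH(CH₃)–OClO₃ > PhCH(CH₃)–Cl > PhCH(CH₃)–ONO₂ > PhCH(CH₃)–OPO(OH)₂

The skeletons are identical, so relative rate is governed entirely by leaving-group ability.
Leaving-group ability tracks the stability of the departed species; conjugate-acid pKₐ is the usual yardstick (lower pKₐ → better LG).
PhCH(CH₃)–OTf loses OTf⁻: pKₐ(CF₃SO₃H (triflic acid)) ≈ -14
PhCH(CH₃)–OClO₃ loses ClO₄⁻: pKₐ(HClO₄) ≈ -10
PhCH(CH₃)–Cl loses Cl⁻: pKₐ(HCl) ≈ -7
PhCH(CH₃)–ONO₂ loses NO₃⁻: pKₐ(HNO₃) ≈ -1.3
PhCH(CH₃)–OPO(OH)₂ loses H₂PO₄⁻: pKₐ(H₃PO₄) ≈ 2.1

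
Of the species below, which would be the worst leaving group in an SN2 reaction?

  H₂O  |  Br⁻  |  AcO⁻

AcO⁻

Br⁻: pKₐ(HBr) ≈ -9
H₂O: pKₐ(H₃O⁺) ≈ -1.7
AcO⁻: pKₐ(CH₃COOH) ≈ 4.8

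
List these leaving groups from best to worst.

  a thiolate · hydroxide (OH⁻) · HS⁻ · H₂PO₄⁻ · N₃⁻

H₂PO₄⁻ > N₃⁻ > HS⁻ > a thiolate > hydroxide (OH⁻)

H₂PO₄⁻: pKₐ(H₃PO₄) ≈ 2.1
N₃⁻: pKₐ(HN₃) ≈ 4.7
HS⁻: pKₐ(H₂S) ≈ 7 — larger and more polarisable than the oxygen analogue
a thiolate: pKₐ(RSH (a thiol)) ≈ 10.5 — moderately basic; rarely leaves without activation
hydroxide (OH⁻): pKₐ(H₂O) ≈ 15.7 — strong base; essentially never leaves without prior activation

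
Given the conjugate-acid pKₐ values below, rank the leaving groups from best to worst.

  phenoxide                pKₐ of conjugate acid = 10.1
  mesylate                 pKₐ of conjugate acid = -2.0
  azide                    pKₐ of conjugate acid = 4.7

Lower conjugate-acid pKₐ ⇒ weaker base ⇒ better leaving group.
Sorting by the given values: mesylate (-2.0), azide (4.7), phenoxide (10.1).

mesylate > azide > phenoxide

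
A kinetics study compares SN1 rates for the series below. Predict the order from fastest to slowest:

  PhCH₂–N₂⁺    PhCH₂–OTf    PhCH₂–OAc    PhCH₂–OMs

With the same alkyl group throughout, only the leaving group differentiates the rates.
The more stable X⁻ (or X) is on its own — i.e. the weaker a base it is — the better a leaving group it makes.
PhCH₂–N₂⁺ loses N₂: no meaningful conjugate acid; N₂ departs as an exceptionally stable neutral molecule
PhCH₂–OTf loses OTf⁻: pKₐ(CF₃SO₃H (triflic acid)) ≈ -14
PhCH₂–OMs loses OMs⁻: pKₐ(CH₃SO₃H (MsOH)) ≈ -1.9
PhCH₂–OAc loses AcO⁻: pKₐ(CH₃COOH) ≈ 4.8

PhCH₂–N₂⁺ > PhCH₂–OTf > PhCH₂–OMs > PhCH₂–OAc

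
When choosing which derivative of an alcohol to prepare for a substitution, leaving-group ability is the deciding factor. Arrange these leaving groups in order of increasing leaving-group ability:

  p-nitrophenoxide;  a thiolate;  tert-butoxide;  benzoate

A good leaving group is a weak base: the lower the pKₐ of its conjugate acid, the more readily it departs.
benzoate: pKₐ(C₆H₅COOH) ≈ 4.2 — aryl carboxylate
p-nitrophenoxide: pKₐ(p-nitrophenol) ≈ 7.2
a thiolate: pKₐ(RSH (a thiol)) ≈ 10.5 — moderately basic; rarely leaves without activation
tert-butoxide: pKₐ(t-BuOH) ≈ 18 — bulky, strongly basic alkoxide
Reversing gives the worst-to-best order requested.

tert-butoxide < a thiolate < p-nitrophenoxide < benzoate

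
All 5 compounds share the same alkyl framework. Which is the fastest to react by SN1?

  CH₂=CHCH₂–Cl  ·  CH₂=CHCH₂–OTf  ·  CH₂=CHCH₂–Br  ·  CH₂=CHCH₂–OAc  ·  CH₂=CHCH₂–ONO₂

Identical carbon frameworks mean the comparison reduces to leaving-group quality.
Leaving-group ability tracks the stability of the departed species; conjugate-acid pKₐ is the usual yardstick (lower pKₐ → better LG).
CH₂=CHCH₂–OTf loses OTf⁻: pKₐ(CF₃SO₃H (triflic acid)) ≈ -14
CH₂=CHCH₂–Br loses Br⁻: pKₐ(HBr) ≈ -9
CH₂=CHCH₂–Cl loses Cl⁻: pKₐ(HCl) ≈ -7
CH₂=CHCH₂–ONO₂ loses NO₃⁻: pKₐ(HNO₃) ≈ -1.3
CH₂=CHCH₂–OAc loses AcO⁻: pKₐ(CH₃COOH) ≈ 4.8

CH₂=CHCH₂–OTf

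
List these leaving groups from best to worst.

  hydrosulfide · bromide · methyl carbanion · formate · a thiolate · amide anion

bromide > formate > hydrosulfide > a thiolate > amide anion > methyl carbanion

Rank by basicity of the departing species: weakest base leaves most easily.
bromide: pKₐ(HBr) ≈ -9
formate: pKₐ(HCOOH) ≈ 3.8 — resonance-stabilised carboxylate
hydrosulfide: pKₐ(H₂S) ≈ 7 — larger and more polarisable than the oxygen analogue
a thiolate: pKₐ(RSH (a thiol)) ≈ 10.5 — moderately basic; rarely leaves without activation
amide anion: pKₐ(NH₃) ≈ 38 — extremely strong base; never a leaving group
methyl carbanion: pKₐ(CH₄) ≈ 48 — unstabilised carbanion; the worst conceivable leaving group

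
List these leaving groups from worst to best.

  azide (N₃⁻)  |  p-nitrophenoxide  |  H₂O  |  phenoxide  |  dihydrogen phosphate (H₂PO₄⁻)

Leaving-group ability tracks the stability of the departed species; conjugate-acid pKₐ is the usual yardstick (lower pKₐ → better LG).
H₂O: pKₐ(H₃O⁺) ≈ -1.7 — neutral; leaves from a protonated alcohol (R–OH₂⁺)
dihydrogen phosphate (H₂PO₄⁻): pKₐ(H₃PO₄) ≈ 2.1
azide (N₃⁻): pKₐ(HN₃) ≈ 4.7 — linear, resonance-stabilised
p-nitrophenoxide: pKₐ(p-nitrophenol) ≈ 7.2
phenoxide: pKₐ(C₆H₅OH (phenol)) ≈ 10 — resonance into the ring helps, but still a poor LG
Reversing gives the worst-to-best order requested.

phenoxide < p-nitrophenoxide < azide (N₃⁻) < dihydrogen phosphate (H₂PO₄⁻) < H₂O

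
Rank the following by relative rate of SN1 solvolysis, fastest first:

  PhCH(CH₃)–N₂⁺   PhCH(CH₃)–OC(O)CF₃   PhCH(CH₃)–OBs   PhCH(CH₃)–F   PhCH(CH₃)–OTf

Same R in every case — rank the leaving groups.
Rank by basicity of the departing species: weakest base leaves most easily.
PhCH(CH₃)–N₂⁺ loses N₂: no meaningful conjugate acid; N₂ departs as an exceptionally stable neutral molecule
PhCH(CH₃)–OTf loses OTf⁻: pKₐ(CF₃SO₃H (triflic acid)) ≈ -14
PhCH(CH₃)–OBs loses OBs⁻: pKₐ(p-BrC₆H₄SO₃H) ≈ -2.8
PhCH(CH₃)–OC(O)CF₃ loses CF₃COO⁻: pKₐ(CF₃COOH) ≈ 0.2
PhCH(CH₃)–F loses F⁻: pKₐ(HF) ≈ 3.2

PhCH(CH₃)–N₂⁺ > PhCH(CH₃)–OTf > PhCH(CH₃)–OBs > PhCH(CH₃)–OC(O)CF₃ > PhCH(CH₃)–F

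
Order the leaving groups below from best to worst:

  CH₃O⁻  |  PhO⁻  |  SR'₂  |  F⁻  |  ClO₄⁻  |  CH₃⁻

ClO₄⁻ > SR'₂ > F⁻ > PhO⁻ > CH₃O⁻ > CH₃⁻

ClO₄⁻: pKₐ(HClO₄) ≈ -10
SR'₂: pKₐ(R'₂SH⁺) ≈ -7
F⁻: pKₐ(HF) ≈ 3.2 — small and strongly basic; the poor halide leaving group
PhO⁻: pKₐ(C₆H₅OH (phenol)) ≈ 10
CH₃O⁻: pKₐ(CH₃OH) ≈ 15.5
CH₃⁻: pKₐ(CH₄) ≈ 48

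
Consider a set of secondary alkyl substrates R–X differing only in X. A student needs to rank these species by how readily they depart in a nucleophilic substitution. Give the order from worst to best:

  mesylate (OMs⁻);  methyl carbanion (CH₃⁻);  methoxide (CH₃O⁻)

methyl carbanion (CH₃⁻) < methoxide (CH₃O⁻) < mesylate (OMs⁻)

Rank by basicity of the departing species: weakest base leaves most easily.
mesylate (OMs⁻): pKₐ(CH₃SO₃H (MsOH)) ≈ -1.9 — resonance-delocalised alkanesulfonate
methoxide (CH₃O⁻): pKₐ(CH₃OH) ≈ 15.5 — strong base; alkoxides do not leave unassisted
methyl carbanion (CH₃⁻): pKₐ(CH₄) ≈ 48
Listed from poorest to best leaving group as asked.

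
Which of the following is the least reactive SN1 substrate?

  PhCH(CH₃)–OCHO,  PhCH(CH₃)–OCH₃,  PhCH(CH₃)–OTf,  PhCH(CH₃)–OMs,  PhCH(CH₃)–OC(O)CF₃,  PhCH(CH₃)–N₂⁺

PhCH(CH₃)–OCH₃

With the same alkyl group throughout, only the leaving group differentiates the rates.
The more stable X⁻ (or X) is on its own — i.e. the weaker a base it is — the better a leaving group it makes.
PhCH(CH₃)–N₂⁺ loses N₂: no meaningful conjugate acid; N₂ departs as an exceptionally stable neutral molecule
PhCH(CH₃)–OTf loses OTf⁻: pKₐ(CF₃SO₃H (triflic acid)) ≈ -14
PhCH(CH₃)–OMs loses OMs⁻: pKₐ(CH₃SO₃H (MsOH)) ≈ -1.9
PhCH(CH₃)–OC(O)CF₃ loses CF₃COO⁻: pKₐ(CF₃COOH) ≈ 0.2
PhCH(CH₃)–OCHO loses HCOO⁻: pKₐ(HCOOH) ≈ 3.8
PhCH(CH₃)–OCH₃ loses CH₃O⁻: pKₐ(CH₃OH) ≈ 15.5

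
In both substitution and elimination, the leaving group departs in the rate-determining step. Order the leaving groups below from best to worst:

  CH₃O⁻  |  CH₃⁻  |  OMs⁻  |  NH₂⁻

Leaving-group ability tracks the stability of the departed species; conjugate-acid pKₐ is the usual yardstick (lower pKₐ → better LG).
OMs⁻: pKₐ(CH₃SO₃H (MsOH)) ≈ -1.9 — resonance-delocalised alkanesulfonate
CH₃O⁻: pKₐ(CH₃OH) ≈ 15.5
NH₂⁻: pKₐ(NH₃) ≈ 38 — extremely strong base; never a leaving group
CH₃⁻: pKₐ(CH₄) ≈ 48

OMs⁻ > CH₃O⁻ > NH₂⁻ > CH₃⁻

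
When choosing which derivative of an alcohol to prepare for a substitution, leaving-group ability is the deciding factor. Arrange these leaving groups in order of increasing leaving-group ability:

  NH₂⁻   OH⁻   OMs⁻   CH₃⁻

CH₃⁻ < NH₂⁻ < OH⁻ < OMs⁻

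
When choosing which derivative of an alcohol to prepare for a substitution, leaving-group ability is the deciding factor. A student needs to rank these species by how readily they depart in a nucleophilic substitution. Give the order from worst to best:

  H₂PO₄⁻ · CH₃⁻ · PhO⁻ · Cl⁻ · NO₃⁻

CH₃⁻ < PhO⁻ < H₂PO₄⁻ < NO₃⁻ < Cl⁻

A good leaving group is a weak base: the lower the pKₐ of its conjugate acid, the more readily it departs.
Cl⁻: pKₐ(HCl) ≈ -7 — moderately weak base
NO₃⁻: pKₐ(HNO₃) ≈ -1.3 — resonance-delocalised over three oxygens
H₂PO₄⁻: pKₐ(H₃PO₄) ≈ 2.1 — moderate base; biological leaving group after further activation
PhO⁻: pKₐ(C₆H₅OH (phenol)) ≈ 10
CH₃⁻: pKₐ(CH₄) ≈ 48
The question asks for worst first, so the sequence is read in increasing leaving-group ability.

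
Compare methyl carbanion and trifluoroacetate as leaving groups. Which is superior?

trifluoroacetate

trifluoroacetate is the better leaving group.
pKₐ(CF₃COOH) ≈ 0.2 versus pKₐ(CH₄) ≈ 48: trifluoroacetate is the much weaker base.
Strongly electron-withdrawing CF₃ stabilises the carboxylate.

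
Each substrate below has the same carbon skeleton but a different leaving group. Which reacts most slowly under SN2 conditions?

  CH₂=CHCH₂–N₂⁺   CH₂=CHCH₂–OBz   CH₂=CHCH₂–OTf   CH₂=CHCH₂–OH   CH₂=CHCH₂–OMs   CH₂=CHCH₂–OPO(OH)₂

The skeletons are identical, so relative rate is governed entirely by leaving-group ability.
Rank by basicity of the departing species: weakest base leaves most easily.
CH₂=CHCH₂–N₂⁺ loses N₂: no meaningful conjugate acid; N₂ departs as an exceptionally stable neutral molecule
CH₂=CHCH₂–OTf loses OTf⁻: pKₐ(CF₃SO₃H (triflic acid)) ≈ -14
CH₂=CHCH₂–OMs loses OMs⁻: pKₐ(CH₃SO₃H (MsOH)) ≈ -1.9
CH₂=CHCH₂–OPO(OH)₂ loses H₂PO₄⁻: pKₐ(H₃PO₄) ≈ 2.1
CH₂=CHCH₂–OBz loses PhCOO⁻: pKₐ(C₆H₅COOH) ≈ 4.2
CH₂=CHCH₂–OH loses OH⁻: pKₐ(H₂O) ≈ 15.7

CH₂=CHCH₂–OH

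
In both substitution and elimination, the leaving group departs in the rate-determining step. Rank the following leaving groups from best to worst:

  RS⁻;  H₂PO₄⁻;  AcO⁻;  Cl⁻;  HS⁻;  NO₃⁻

Cl⁻: pKₐ(HCl) ≈ -7
NO₃⁻: pKₐ(HNO₃) ≈ -1.3
H₂PO₄⁻: pKₐ(H₃PO₄) ≈ 2.1
AcO⁻: pKₐ(CH₃COOH) ≈ 4.8
HS⁻: pKₐ(H₂S) ≈ 7
RS⁻: pKₐ(RSH (a thiol)) ≈ 10.5

Cl⁻ > NO₃⁻ > H₂PO₄⁻ > AcO⁻ > HS⁻ > RS⁻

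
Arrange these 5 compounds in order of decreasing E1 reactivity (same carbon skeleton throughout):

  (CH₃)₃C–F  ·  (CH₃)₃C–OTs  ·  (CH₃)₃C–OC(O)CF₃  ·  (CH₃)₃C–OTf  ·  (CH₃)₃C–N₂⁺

Identical carbon frameworks mean the comparison reduces to leaving-group quality.
Rank by basicity of the departing species: weakest base leaves most easily.
(CH₃)₃C–N₂⁺ loses N₂: no meaningful conjugate acid; N₂ departs as an exceptionally stable neutral molecule
(CH₃)₃C–OTf loses OTf⁻: pKₐ(CF₃SO₃H (triflic acid)) ≈ -14
(CH₃)₃C–OTs loses OTs⁻: pKₐ(p-CH₃C₆H₄SO₃H (TsOH)) ≈ -2.8
(CH₃)₃C–OC(O)CF₃ loses CF₃COO⁻: pKₐ(CF₃COOH) ≈ 0.2
(CH₃)₃C–F loses F⁻: pKₐ(HF) ≈ 3.2

(CH₃)₃C–N₂⁺ > (CH₃)₃C–OTf > (CH₃)₃C–OTs > (CH₃)₃C–OC(O)CF₃ > (CH₃)₃C–F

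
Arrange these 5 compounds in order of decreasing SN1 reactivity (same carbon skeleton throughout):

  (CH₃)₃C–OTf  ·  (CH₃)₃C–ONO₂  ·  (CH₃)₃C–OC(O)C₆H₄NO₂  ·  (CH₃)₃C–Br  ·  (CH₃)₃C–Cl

The skeletons are identical, so relative rate is governed entirely by leaving-group ability.
The more stable X⁻ (or X) is on its own — i.e. the weaker a base it is — the better a leaving group it makes.
(CH₃)₃C–OTf loses OTf⁻: pKₐ(CF₃SO₃H (triflic acid)) ≈ -14
(CH₃)₃C–Br loses Br⁻: pKₐ(HBr) ≈ -9
(CH₃)₃C–Cl loses Cl⁻: pKₐ(HCl) ≈ -7
(CH₃)₃C–ONO₂ loses NO₃⁻: pKₐ(HNO₃) ≈ -1.3
(CH₃)₃C–OC(O)C₆H₄NO₂ loses p-O₂N–C₆H₄–COO⁻: pKₐ(p-nitrobenzoic acid) ≈ 3.4

(CH₃)₃C–OTf > (CH₃)₃C–Br > (CH₃)₃C–Cl > (CH₃)₃C–ONO₂ > (CH₃)₃C–OC(O)C₆H₄NO₂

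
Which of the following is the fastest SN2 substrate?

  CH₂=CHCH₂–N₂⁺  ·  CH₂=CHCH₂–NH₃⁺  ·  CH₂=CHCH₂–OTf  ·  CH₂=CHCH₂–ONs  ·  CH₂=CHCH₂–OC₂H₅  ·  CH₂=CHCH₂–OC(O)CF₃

CH₂=CHCH₂–N₂⁺

Same R in every case — rank the leaving groups.
A good leaving group is a weak base: the lower the pKₐ of its conjugate acid, the more readily it departs.
CH₂=CHCH₂–N₂⁺ loses N₂: no meaningful conjugate acid; N₂ departs as an exceptionally stable neutral molecule
CH₂=CHCH₂–OTf loses OTf⁻: pKₐ(CF₃SO₃H (triflic acid)) ≈ -14
CH₂=CHCH₂–ONs loses ONs⁻: pKₐ(p-O₂NC₆H₄SO₃H) ≈ -3.5
CH₂=CHCH₂–OC(O)CF₃ loses CF₃COO⁻: pKₐ(CF₃COOH) ≈ 0.2
CH₂=CHCH₂–NH₃⁺ loses NH₃: pKₐ(NH₄⁺) ≈ 9.2
CH₂=CHCH₂–OC₂H₅ loses CH₃CH₂O⁻: pKₐ(CH₃CH₂OH) ≈ 16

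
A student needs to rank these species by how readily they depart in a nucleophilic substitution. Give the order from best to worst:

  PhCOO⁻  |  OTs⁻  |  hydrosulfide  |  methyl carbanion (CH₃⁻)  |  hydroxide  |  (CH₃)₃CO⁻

A good leaving group is a weak base: the lower the pKₐ of its conjugate acid, the more readily it departs.
OTs⁻: pKₐ(p-CH₃C₆H₄SO₃H (TsOH)) ≈ -2.8
PhCOO⁻: pKₐ(C₆H₅COOH) ≈ 4.2
hydrosulfide: pKₐ(H₂S) ≈ 7
hydroxide: pKₐ(H₂O) ≈ 15.7
(CH₃)₃CO⁻: pKₐ(t-BuOH) ≈ 18
methyl carbanion (CH₃⁻): pKₐ(CH₄) ≈ 48

OTs⁻ > PhCOO⁻ > hydrosulfide > hydroxide > (CH₃)₃CO⁻ > methyl carbanion (CH₃⁻)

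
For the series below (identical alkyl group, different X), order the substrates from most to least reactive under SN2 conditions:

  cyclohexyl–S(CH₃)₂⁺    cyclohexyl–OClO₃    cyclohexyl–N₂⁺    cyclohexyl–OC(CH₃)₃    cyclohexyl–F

cyclohexyl–N₂⁺ > cyclohexyl–OClO₃ > cyclohexyl–S(CH₃)₂⁺ > cyclohexyl–F > cyclohexyl–OC(CH₃)₃

Same R in every case — rank the leaving groups.
Rank by basicity of the departing species: weakest base leaves most easily.
cyclohexyl–N₂⁺ loses N₂: no meaningful conjugate acid; N₂ departs as an exceptionally stable neutral molecule
cyclohexyl–OClO₃ loses ClO₄⁻: pKₐ(HClO₄) ≈ -10
cyclohexyl–S(CH₃)₂⁺ loses SR'₂: pKₐ(R'₂SH⁺) ≈ -7
cyclohexyl–F loses F⁻: pKₐ(HF) ≈ 3.2
cyclohexyl–OC(CH₃)₃ loses (CH₃)₃CO⁻: pKₐ(t-BuOH) ≈ 18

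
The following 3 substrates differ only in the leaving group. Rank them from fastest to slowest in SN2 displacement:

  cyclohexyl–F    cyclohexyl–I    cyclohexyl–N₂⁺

cyclohexyl–N₂⁺ > cyclohexyl–I > cyclohexyl–F

Same R in every case — rank the leaving groups.
A good leaving group is a weak base: the lower the pKₐ of its conjugate acid, the more readily it departs.
cyclohexyl–N₂⁺ loses N₂: no meaningful conjugate acid; N₂ departs as an exceptionally stable neutral molecule
cyclohexyl–I loses I⁻: pKₐ(HI) ≈ -10
cyclohexyl–F loses F⁻: pKₐ(HF) ≈ 3.2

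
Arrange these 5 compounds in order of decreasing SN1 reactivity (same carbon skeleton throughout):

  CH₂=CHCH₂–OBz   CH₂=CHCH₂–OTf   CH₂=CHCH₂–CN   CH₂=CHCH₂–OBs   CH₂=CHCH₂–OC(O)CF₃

CH₂=CHCH₂–OTf > CH₂=CHCH₂–OBs > CH₂=CHCH₂–OC(O)CF₃ > CH₂=CHCH₂–OBz > CH₂=CHCH₂–CN

The skeletons are identical, so relative rate is governed entirely by leaving-group ability.
Rank by basicity of the departing species: weakest base leaves most easily.
CH₂=CHCH₂–OTf loses OTf⁻: pKₐ(CF₃SO₃H (triflic acid)) ≈ -14
CH₂=CHCH₂–OBs loses OBs⁻: pKₐ(p-BrC₆H₄SO₃H) ≈ -2.8
CH₂=CHCH₂–OC(O)CF₃ loses CF₃COO⁻: pKₐ(CF₃COOH) ≈ 0.2
CH₂=CHCH₂–OBz loses PhCOO⁻: pKₐ(C₆H₅COOH) ≈ 4.2
CH₂=CHCH₂–CN loses CN⁻: pKₐ(HCN) ≈ 9.2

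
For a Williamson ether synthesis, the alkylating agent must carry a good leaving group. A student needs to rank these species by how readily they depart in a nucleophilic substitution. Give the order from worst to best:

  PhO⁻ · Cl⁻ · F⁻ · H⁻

Cl⁻: pKₐ(HCl) ≈ -7 — moderately weak base
F⁻: pKₐ(HF) ≈ 3.2 — small and strongly basic; the poor halide leaving group
PhO⁻: pKₐ(C₆H₅OH (phenol)) ≈ 10 — resonance into the ring helps, but still a poor LG
H⁻: pKₐ(H₂) ≈ 36
Reversing gives the worst-to-best order requested.

H⁻ < PhO⁻ < F⁻ < Cl⁻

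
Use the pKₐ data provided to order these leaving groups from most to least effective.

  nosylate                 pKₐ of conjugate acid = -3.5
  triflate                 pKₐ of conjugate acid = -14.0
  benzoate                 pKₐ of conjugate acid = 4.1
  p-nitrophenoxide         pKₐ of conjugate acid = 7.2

triflate > nosylate > benzoate > p-nitrophenoxide

Lower conjugate-acid pKₐ ⇒ weaker base ⇒ better leaving group.
Sorting by the given values: triflate (-14.0), nosylate (-3.5), benzoate (4.1), p-nitrophenoxide (7.2).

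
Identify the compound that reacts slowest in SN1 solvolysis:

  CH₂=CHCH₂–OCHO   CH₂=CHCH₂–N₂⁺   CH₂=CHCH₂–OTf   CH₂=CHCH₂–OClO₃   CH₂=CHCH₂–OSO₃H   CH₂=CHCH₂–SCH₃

The skeletons are identical, so relative rate is governed entirely by leaving-group ability.
Rank by basicity of the departing species: weakest base leaves most easily.
CH₂=CHCH₂–N₂⁺ loses N₂: no meaningful conjugate acid; N₂ departs as an exceptionally stable neutral molecule
CH₂=CHCH₂–OTf loses OTf⁻: pKₐ(CF₃SO₃H (triflic acid)) ≈ -14
CH₂=CHCH₂–OClO₃ loses ClO₄⁻: pKₐ(HClO₄) ≈ -10
CH₂=CHCH₂–OSO₃H loses HSO₄⁻: pKₐ(H₂SO₄) ≈ -3
CH₂=CHCH₂–OCHO loses HCOO⁻: pKₐ(HCOOH) ≈ 3.8
CH₂=CHCH₂–SCH₃ loses RS⁻: pKₐ(RSH (a thiol)) ≈ 10.5

CH₂=CHCH₂–SCH₃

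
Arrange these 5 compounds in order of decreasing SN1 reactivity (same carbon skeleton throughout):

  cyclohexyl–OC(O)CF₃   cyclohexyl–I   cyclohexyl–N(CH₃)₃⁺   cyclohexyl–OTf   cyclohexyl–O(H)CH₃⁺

Same R in every case — rank the leaving groups.
Leaving-group ability tracks the stability of the departed species; conjugate-acid pKₐ is the usual yardstick (lower pKₐ → better LG).
cyclohexyl–OTf loses OTf⁻: pKₐ(CF₃SO₃H (triflic acid)) ≈ -14
cyclohexyl–I loses I⁻: pKₐ(HI) ≈ -10
cyclohexyl–O(H)CH₃⁺ loses R'OH: pKₐ(R'OH₂⁺) ≈ -2.4
cyclohexyl–OC(O)CF₃ loses CF₃COO⁻: pKₐ(CF₃COOH) ≈ 0.2
cyclohexyl–N(CH₃)₃⁺ loses NR'₃: pKₐ(R'₃NH⁺) ≈ 10.7

cyclohexyl–OTf > cyclohexyl–I > cyclohexyl–O(H)CH₃⁺ > cyclohexyl–OC(O)CF₃ > cyclohexyl–N(CH₃)₃⁺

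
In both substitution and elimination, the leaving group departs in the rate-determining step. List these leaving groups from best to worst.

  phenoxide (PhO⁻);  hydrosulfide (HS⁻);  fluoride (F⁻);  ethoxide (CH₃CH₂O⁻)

A good leaving group is a weak base: the lower the pKₐ of its conjugate acid, the more readily it departs.
fluoride (F⁻): pKₐ(HF) ≈ 3.2 — small and strongly basic; the poor halide leaving group
hydrosulfide (HS⁻): pKₐ(H₂S) ≈ 7
phenoxide (PhO⁻): pKₐ(C₆H₅OH (phenol)) ≈ 10
ethoxide (CH₃CH₂O⁻): pKₐ(CH₃CH₂OH) ≈ 16

fluoride (F⁻) > hydrosulfide (HS⁻) > phenoxide (PhO⁻) > ethoxide (CH₃CH₂O⁻)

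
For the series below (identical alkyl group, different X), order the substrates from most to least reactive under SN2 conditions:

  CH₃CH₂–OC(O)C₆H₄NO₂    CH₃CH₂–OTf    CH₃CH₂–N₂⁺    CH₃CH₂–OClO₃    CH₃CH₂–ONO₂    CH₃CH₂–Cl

CH₃CH₂–N₂⁺ > CH₃CH₂–OTf > CH₃CH₂–OClO₃ > CH₃CH₂–Cl > CH₃CH₂–ONO₂ > CH₃CH₂–OC(O)C₆H₄NO₂

With the same alkyl group throughout, only the leaving group differentiates the rates.
A good leaving group is a weak base: the lower the pKₐ of its conjugate acid, the more readily it departs.
CH₃CH₂–N₂⁺ loses N₂: no meaningful conjugate acid; N₂ departs as an exceptionally stable neutral molecule
CH₃CH₂–OTf loses OTf⁻: pKₐ(CF₃SO₃H (triflic acid)) ≈ -14
CH₃CH₂–OClO₃ loses ClO₄⁻: pKₐ(HClO₄) ≈ -10
CH₃CH₂–Cl loses Cl⁻: pKₐ(HCl) ≈ -7
CH₃CH₂–ONO₂ loses NO₃⁻: pKₐ(HNO₃) ≈ -1.3
CH₃CH₂–OC(O)C₆H₄NO₂ loses p-O₂N–C₆H₄–COO⁻: pKₐ(p-nitrobenzoic acid) ≈ 3.4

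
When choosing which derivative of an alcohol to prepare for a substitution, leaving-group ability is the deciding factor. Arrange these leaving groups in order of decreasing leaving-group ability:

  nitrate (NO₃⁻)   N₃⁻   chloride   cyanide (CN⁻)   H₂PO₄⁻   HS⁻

A good leaving group is a weak base: the lower the pKₐ of its conjugate acid, the more readily it departs.
chloride: pKₐ(HCl) ≈ -7 — moderately weak base
nitrate (NO₃⁻): pKₐ(HNO₃) ≈ -1.3
H₂PO₄⁻: pKₐ(H₃PO₄) ≈ 2.1 — moderate base; biological leaving group after further activation
N₃⁻: pKₐ(HN₃) ≈ 4.7 — linear, resonance-stabilised
HS⁻: pKₐ(H₂S) ≈ 7
cyanide (CN⁻): pKₐ(HCN) ≈ 9.2

chloride > nitrate (NO₃⁻) > H₂PO₄⁻ > N₃⁻ > HS⁻ > cyanide (CN⁻)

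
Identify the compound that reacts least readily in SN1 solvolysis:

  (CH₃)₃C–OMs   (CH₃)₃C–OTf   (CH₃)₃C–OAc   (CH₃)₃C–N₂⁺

(CH₃)₃C–OAc

The skeletons are identical, so relative rate is governed entirely by leaving-group ability.
Leaving-group ability tracks the stability of the departed species; conjugate-acid pKₐ is the usual yardstick (lower pKₐ → better LG).
(CH₃)₃C–N₂⁺ loses N₂: no meaningful conjugate acid; N₂ departs as an exceptionally stable neutral molecule
(CH₃)₃C–OTf loses OTf⁻: pKₐ(CF₃SO₃H (triflic acid)) ≈ -14
(CH₃)₃C–OMs loses OMs⁻: pKₐ(CH₃SO₃H (MsOH)) ≈ -1.9
(CH₃)₃C–OAc loses AcO⁻: pKₐ(CH₃COOH) ≈ 4.8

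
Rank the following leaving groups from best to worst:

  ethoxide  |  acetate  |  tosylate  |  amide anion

Leaving-group ability tracks the stability of the departed species; conjugate-acid pKₐ is the usual yardstick (lower pKₐ → better LG).
tosylate: pKₐ(p-CH₃C₆H₄SO₃H (TsOH)) ≈ -2.8
acetate: pKₐ(CH₃COOH) ≈ 4.8
ethoxide: pKₐ(CH₃CH₂OH) ≈ 16 — strong base; alkoxides do not leave unassisted
amide anion: pKₐ(NH₃) ≈ 38 — extremely strong base; never a leaving group

tosylate > acetate > ethoxide > amide anion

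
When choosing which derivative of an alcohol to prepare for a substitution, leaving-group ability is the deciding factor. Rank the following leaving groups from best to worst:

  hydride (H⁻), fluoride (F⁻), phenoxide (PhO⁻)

fluoride (F⁻) > phenoxide (PhO⁻) > hydride (H⁻)

Rank by basicity of the departing species: weakest base leaves most easily.
fluoride (F⁻): pKₐ(HF) ≈ 3.2
phenoxide (PhO⁻): pKₐ(C₆H₅OH (phenol)) ≈ 10
hydride (H⁻): pKₐ(H₂) ≈ 36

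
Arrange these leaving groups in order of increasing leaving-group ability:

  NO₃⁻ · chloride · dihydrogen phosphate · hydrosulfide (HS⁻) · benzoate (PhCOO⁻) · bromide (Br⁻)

Rank by basicity of the departing species: weakest base leaves most easily.
bromide (Br⁻): pKₐ(HBr) ≈ -9
chloride: pKₐ(HCl) ≈ -7 — moderately weak base
NO₃⁻: pKₐ(HNO₃) ≈ -1.3
dihydrogen phosphate: pKₐ(H₃PO₄) ≈ 2.1 — moderate base; biological leaving group after further activation
benzoate (PhCOO⁻): pKₐ(C₆H₅COOH) ≈ 4.2
hydrosulfide (HS⁻): pKₐ(H₂S) ≈ 7 — larger and more polarisable than the oxygen analogue
The question asks for worst first, so the sequence is read in increasing leaving-group ability.

hydrosulfide (HS⁻) < benzoate (PhCOO⁻) < dihydrogen phosphate < NO₃⁻ < chloride < bromide (Br⁻)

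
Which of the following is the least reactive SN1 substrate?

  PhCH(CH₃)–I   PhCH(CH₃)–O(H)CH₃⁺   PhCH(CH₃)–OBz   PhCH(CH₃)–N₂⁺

With the same alkyl group throughout, only the leaving group differentiates the rates.
Leaving-group ability tracks the stability of the departed species; conjugate-acid pKₐ is the usual yardstick (lower pKₐ → better LG).
PhCH(CH₃)–N₂⁺ loses N₂: no meaningful conjugate acid; N₂ departs as an exceptionally stable neutral molecule
PhCH(CH₃)–I loses I⁻: pKₐ(HI) ≈ -10
PhCH(CH₃)–O(H)CH₃⁺ loses R'OH: pKₐ(R'OH₂⁺) ≈ -2.4
PhCH(CH₃)–OBz loses PhCOO⁻: pKₐ(C₆H₅COOH) ≈ 4.2

PhCH(CH₃)–OBz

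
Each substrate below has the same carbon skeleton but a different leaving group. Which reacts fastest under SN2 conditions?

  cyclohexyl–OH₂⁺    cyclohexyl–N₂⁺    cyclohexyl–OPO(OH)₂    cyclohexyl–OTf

cyclohexyl–N₂⁺

The skeletons are identical, so relative rate is governed entirely by leaving-group ability.
Leaving-group ability tracks the stability of the departed species; conjugate-acid pKₐ is the usual yardstick (lower pKₐ → better LG).
cyclohexyl–N₂⁺ loses N₂: no meaningful conjugate acid; N₂ departs as an exceptionally stable neutral molecule
cyclohexyl–OTf loses OTf⁻: pKₐ(CF₃SO₃H (triflic acid)) ≈ -14
cyclohexyl–OH₂⁺ loses H₂O: pKₐ(H₃O⁺) ≈ -1.7
cyclohexyl–OPO(OH)₂ loses H₂PO₄⁻: pKₐ(H₃PO₄) ≈ 2.1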